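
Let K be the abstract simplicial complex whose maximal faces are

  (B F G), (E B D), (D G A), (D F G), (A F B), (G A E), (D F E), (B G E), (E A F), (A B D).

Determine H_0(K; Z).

Take the total order A < B < D < E < F < G on the vertex set. Then K (dimension 2) consists of the simplices:

  0-simplices (6): A, B, D, E, F, G
  1-simplices (15): AB, AD, AE, AF, AG, BD, BE, BF, BG, DE, DF, DG, EF, EG, FG
  2-simplices (10): ABD, ABF, ADG, AEF, AEG, BDE, BEG, BFG, DEF, DFG

Hence C_0 ≅ Z^6, C_1 ≅ Z^15, C_2 ≅ Z^10.

The boundary map ∂_1: C_1 → C_0 sends each edge [p,q] (with p < q) to q − p. For instance
  ∂BE = E − B.
The resulting 6×15 matrix has rank 5, and its Smith normal form has invariant factors (1,1,1,1,1).

Boundary ∂_2: C_2 → C_1 sends each 2-simplex [p,q,r] to [q,r] − [p,r] + [p,q]. For instance
  ∂AEF = EF − AF + AE,
  ∂BFG = FG − BG + BF.
As a 15×10 matrix over Z this has rank 10, with invariant factors (1,1,1,1,1,1,1,1,1,2).

Reading off H_k = ker ∂_k / im ∂_{k+1}:

  H_0: rank C_0 − rank ∂_1 = 6 − 5 = 1, and the invariant factors of ∂_1 are all 1, so H_0 = Z.

H_0 ≅ Z.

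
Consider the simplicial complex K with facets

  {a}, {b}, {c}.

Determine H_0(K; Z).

Fix the vertex order a < b < c and write every simplex with vertices in increasing order. Then dim K = 0 and the simplices of K are:

  0-simplices (3): a, b, c

Hence C_0 ≅ Z^3.

Computing H_k = (kernel of ∂_k) / (image of ∂_{k+1}):

  H_0: rank C_0 − rank ∂_1 = 3 − 0 = 3, and there is no ∂_1, so H_0 ≅ Z^3.

H_0 = Z^3.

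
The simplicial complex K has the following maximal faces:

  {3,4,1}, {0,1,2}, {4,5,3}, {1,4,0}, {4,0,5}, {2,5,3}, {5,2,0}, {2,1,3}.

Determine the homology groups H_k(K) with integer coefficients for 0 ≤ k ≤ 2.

H_0 = Z,  H_1 = 0,  H_2 = Z.

K has 6 vertices, 12 edges, 8 triangles.
rank ∂_0 = 0, rank ∂_1 = 5 ⇒ b_0 = 6 − 0 − 5 = 1; all invariant factors of ∂_1 are 1 so no torsion. So H_0 = Z.
rank ∂_1 = 5, rank ∂_2 = 7 ⇒ b_1 = 12 − 5 − 7 = 0; all invariant factors of ∂_2 are 1 so no torsion. So H_1 = 0.
rank ∂_2 = 7, rank ∂_3 = 0 ⇒ b_2 = 8 − 7 − 0 = 1. So H_2 = Z.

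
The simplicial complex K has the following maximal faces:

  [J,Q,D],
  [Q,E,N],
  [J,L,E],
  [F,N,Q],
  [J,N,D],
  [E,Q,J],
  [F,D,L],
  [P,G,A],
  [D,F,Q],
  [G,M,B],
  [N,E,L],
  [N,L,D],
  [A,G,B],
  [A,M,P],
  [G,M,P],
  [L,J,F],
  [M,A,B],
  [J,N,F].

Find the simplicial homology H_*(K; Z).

H_0 ≅ Z^2,  H_1 ≅ Z_2,  H_2 ≅ Z.

K has 12 vertices, 27 edges, 18 triangles.
rank ∂_0 = 0, rank ∂_1 = 10 ⇒ b_0 = 12 − 0 − 10 = 2; all invariant factors of ∂_1 are 1 so no torsion. So H_0 ≅ Z^2.
rank ∂_1 = 10, rank ∂_2 = 17 ⇒ b_1 = 27 − 10 − 17 = 0; ∂_2 has invariant factor(s) [2] giving torsion. So H_1 ≅ Z_2.
rank ∂_2 = 17, rank ∂_3 = 0 ⇒ b_2 = 18 − 17 − 0 = 1. So H_2 ≅ Z.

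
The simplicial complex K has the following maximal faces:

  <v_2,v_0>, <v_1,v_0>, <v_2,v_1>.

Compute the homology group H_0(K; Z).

We work with the vertex ordering v_0 < v_1 < v_2. The simplices of K, each written with vertices in increasing order, are:

  0-simplices (3): [v_0], [v_1], [v_2]
  1-simplices (3): [v_0,v_1], [v_0,v_2], [v_1,v_2]

giving chain groups C_0 ≅ Z^3, C_1 ≅ Z^3.

The boundary map ∂_1: C_1 → C_0 sends each edge [p,q] (with p < q) to q − p. For instance
  ∂[v_0,v_2] = [v_2] − [v_0].
The resulting 3×3 matrix has rank 2, and its Smith normal form has invariant factors (1,1).

Computing H_k = (kernel of ∂_k) / (image of ∂_{k+1}):

  H_0: rank C_0 − rank ∂_1 = 3 − 2 = 1, and the invariant factors of ∂_1 are all 1, so H_0 ≅ Z.

H_0 ≅ Z.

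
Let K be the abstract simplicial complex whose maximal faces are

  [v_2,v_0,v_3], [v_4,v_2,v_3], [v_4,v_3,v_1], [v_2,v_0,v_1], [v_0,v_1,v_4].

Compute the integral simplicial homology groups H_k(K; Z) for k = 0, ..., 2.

We work with the vertex ordering v_0 < v_1 < v_2 < v_3 < v_4. The simplices of K, each written with vertices in increasing order, are:

  0-simplices (5): [v_0], [v_1], [v_2], [v_3], [v_4]
  1-simplices (10): [v_0,v_1], [v_0,v_2], [v_0,v_3], [v_0,v_4], [v_1,v_2], [v_1,v_3], [v_1,v_4], [v_2,v_3], [v_2,v_4], [v_3,v_4]
  2-simplices (5): [v_0,v_1,v_2], [v_0,v_1,v_4], [v_0,v_2,v_3], [v_1,v_3,v_4], [v_2,v_3,v_4]

giving chain groups C_0 ≅ Z^5, C_1 ≅ Z^10, C_2 ≅ Z^5.

Boundary ∂_1: C_1 → C_0 is given by ∂[p,q] = [q] − [p]. For instance
  ∂[v_1,v_2] = [v_2] − [v_1].
This gives a 5×10 integer matrix of rank 4; reducing to Smith normal form yields diagonal entries (1,1,1,1).

The boundary map ∂_2: C_2 → C_1 sends each 2-simplex [p,q,r] to [q,r] − [p,r] + [p,q]. For instance
  ∂[v_0,v_1,v_4] = [v_1,v_4] − [v_0,v_4] + [v_0,v_1],
  ∂[v_1,v_3,v_4] = [v_3,v_4] − [v_1,v_4] + [v_1,v_3].
This gives a 10×5 integer matrix of rank 5; reducing to Smith normal form yields diagonal entries (1,1,1,1,1).

Now H_k = ker ∂_k / im ∂_{k+1}, so:

  H_0: rank C_0 − rank ∂_1 = 5 − 4 = 1, and the invariant factors of ∂_1 are all 1, so H_0 ≅ Z.
  H_1: rank ker ∂_1 − rank ∂_2 = (10 − 4) − 5 = 1, and the invariant factors of ∂_2 are all 1, so H_1 ≅ Z.
  H_2: rank ker ∂_2 − rank ∂_3 = (5 − 5) − 0 = 0, and there is no ∂_3, so H_2 ≅ 0.

(K is a triangulation of the Möbius band.)

H_0 ≅ Z,  H_1 ≅ Z,  H_2 = 0.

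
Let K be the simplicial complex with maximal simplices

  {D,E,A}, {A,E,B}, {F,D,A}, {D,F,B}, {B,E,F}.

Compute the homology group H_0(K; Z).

H_0 = Z.

Take the total order A < B < D < E < F on the vertex set. Then K (dimension 2) consists of the simplices:

  0-simplices (5): A, B, D, E, F
  1-simplices (10): AB, AD, AE, AF, BD, BE, BF, DE, DF, EF
  2-simplices (5): ABE, ADE, ADF, BDF, BEF

giving chain groups C_0 ≅ Z^5, C_1 ≅ Z^10, C_2 ≅ Z^5.

The boundary map ∂_1: C_1 → C_0 sends each edge [p,q] (with p < q) to q − p. For instance
  ∂BD = D − B.
The 5×10 boundary matrix has rank 4 and Smith normal form diag(1,1,1,1).

The boundary map ∂_2: C_2 → C_1 acts by ∂[p,q,r] = [q,r] − [p,r] + [p,q]. For instance
  ∂ABE = BE − AE + AB,
  ∂ADE = DE − AE + AD.
As a 10×5 matrix over Z this has rank 5, with invariant factors (1,1,1,1,1).

Now H_k = ker ∂_k / im ∂_{k+1}, so:

  H_0: rank C_0 − rank ∂_1 = 5 − 4 = 1, and the invariant factors of ∂_1 are all 1, so H_0 ≅ Z.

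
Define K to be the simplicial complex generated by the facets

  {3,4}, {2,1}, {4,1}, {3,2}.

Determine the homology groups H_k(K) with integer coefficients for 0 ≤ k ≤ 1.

Fix the vertex order 1 < 2 < 3 < 4 and write every simplex with vertices in increasing order. Then dim K = 1 and the simplices of K are:

  0-simplices (4): [1], [2], [3], [4]
  1-simplices (4): [1,2], [1,4], [2,3], [3,4]

Hence C_0 ≅ Z^4, C_1 ≅ Z^4.

∂_1: C_1 → C_0 is given by ∂[p,q] = [q] − [p]. For instance
  ∂[2,3] = [3] − [2].
The resulting 4×4 matrix has rank 3, and its Smith normal form has invariant factors (1,1,1).

Computing H_k = (kernel of ∂_k) / (image of ∂_{k+1}):

  H_0: rank C_0 − rank ∂_1 = 4 − 3 = 1, and the invariant factors of ∂_1 are all 1, so H_0 ≅ Z.
  H_1: rank ker ∂_1 − rank ∂_2 = (4 − 3) − 0 = 1, and there is no ∂_2, so H_1 ≅ Z.

H_0 = Z,  H_1 = Z.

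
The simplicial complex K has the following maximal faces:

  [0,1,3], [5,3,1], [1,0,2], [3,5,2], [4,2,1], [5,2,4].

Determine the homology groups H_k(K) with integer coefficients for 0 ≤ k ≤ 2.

Order the vertices as 0 < 1 < 2 < 3 < 4 < 5. Listing each simplex with vertices in this order, K has dimension 2 with simplices:

  0-simplices (6): [0], [1], [2], [3], [4], [5]
  1-simplices (12): [0,1], [0,2], [0,3], [1,2], [1,3], [1,4], [1,5], [2,3], [2,4], [2,5], [3,5], [4,5]
  2-simplices (6): [0,1,2], [0,1,3], [1,2,4], [1,3,5], [2,3,5], [2,4,5]

so the chain groups are C_0 ≅ Z^6, C_1 ≅ Z^12, C_2 ≅ Z^6.

Boundary ∂_1: C_1 → C_0 is given by ∂[p,q] = [q] − [p].
As a 6×12 matrix over Z this has rank 5, with invariant factors (1,1,1,1,1).

The boundary map ∂_2: C_2 → C_1 acts by ∂[p,q,r] = [q,r] − [p,r] + [p,q]. For instance
  ∂[0,1,2] = [1,2] − [0,2] + [0,1],
  ∂[2,3,5] = [3,5] − [2,5] + [2,3].
The 12×6 boundary matrix has rank 6 and Smith normal form diag(1,1,1,1,1,1).

Now H_k = ker ∂_k / im ∂_{k+1}, so:

  H_0: rank C_0 − rank ∂_1 = 6 − 5 = 1, and the invariant factors of ∂_1 are all 1, so H_0 = Z.
  H_1: rank ker ∂_1 − rank ∂_2 = (12 − 5) − 6 = 1, and the invariant factors of ∂_2 are all 1, so H_1 = Z.
  H_2: rank ker ∂_2 − rank ∂_3 = (6 − 6) − 0 = 0, and there is no ∂_3, so H_2 = 0.

H_0 ≅ Z,  H_1 ≅ Z,  H_2 = 0.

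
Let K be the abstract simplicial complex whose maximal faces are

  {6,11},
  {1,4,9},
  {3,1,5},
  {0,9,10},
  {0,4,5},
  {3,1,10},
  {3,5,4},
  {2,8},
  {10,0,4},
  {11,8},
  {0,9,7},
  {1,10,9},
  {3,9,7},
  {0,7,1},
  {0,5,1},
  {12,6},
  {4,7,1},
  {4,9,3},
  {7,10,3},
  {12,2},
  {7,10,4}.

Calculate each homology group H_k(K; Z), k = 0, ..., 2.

Fix the vertex order 0 < 1 < 2 < 3 < 4 < 5 < 6 < 7 < 8 < 9 < 10 < 11 < 12 and write every simplex with vertices in increasing order. Then dim K = 2 and the simplices of K are:

  0-simplices (13): [0], [1], [2], [3], [4], [5], [6], [7], [8], [9], [10], [11], [12]
  1-simplices (29): (29 of them)
  2-simplices (16): [0,1,5], [0,1,7], [0,4,5], [0,4,10], [0,7,9], [0,9,10], [1,3,5], [1,3,10], [1,4,7], [1,4,9], [1,9,10], [3,4,5], [3,4,9], [3,7,9], [3,7,10], [4,7,10]

so the chain groups are C_0 ≅ Z^13, C_1 ≅ Z^29, C_2 ≅ Z^16.

∂_1: C_1 → C_0 is given by ∂[p,q] = [q] − [p]. For instance
  ∂[3,4] = [4] − [3].
This gives a 13×29 integer matrix of rank 11; reducing to Smith normal form yields diagonal entries (1,1,1,1,1,1,1,1,1,1,1).

The boundary map ∂_2: C_2 → C_1 sends each 2-simplex [p,q,r] to [q,r] − [p,r] + [p,q]. For instance
  ∂[3,7,9] = [7,9] − [3,9] + [3,7],
  ∂[0,4,5] = [4,5] − [0,5] + [0,4].
This gives a 29×16 integer matrix of rank 15; reducing to Smith normal form yields diagonal entries (1,1,1,1,1,1,1,1,1,1,1,1,1,1,1).

Reading off H_k = ker ∂_k / im ∂_{k+1}:

  H_0: rank C_0 − rank ∂_1 = 13 − 11 = 2, and the invariant factors of ∂_1 are all 1, so H_0 ≅ Z^2.
  H_1: rank ker ∂_1 − rank ∂_2 = (29 − 11) − 15 = 3, and the invariant factors of ∂_2 are all 1, so H_1 ≅ Z^3.
  H_2: rank ker ∂_2 − rank ∂_3 = (16 − 15) − 0 = 1, and there is no ∂_3, so H_2 ≅ Z.

(K is a triangulation of the disjoint union of the torus T^2 and the circle S^1.)

H_0 ≅ Z^2,  H_1 ≅ Z^3,  H_2 ≅ Z.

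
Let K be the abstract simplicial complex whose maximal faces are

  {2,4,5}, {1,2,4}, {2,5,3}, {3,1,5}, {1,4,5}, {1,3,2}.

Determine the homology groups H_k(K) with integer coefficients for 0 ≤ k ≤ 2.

Fix the vertex order 1 < 2 < 3 < 4 < 5 and write every simplex with vertices in increasing order. Then dim K = 2 and the simplices of K are:

  0-simplices (5): [1], [2], [3], [4], [5]
  1-simplices (9): [1,2], [1,3], [1,4], [1,5], [2,3], [2,4], [2,5], [3,5], [4,5]
  2-simplices (6): [1,2,3], [1,2,4], [1,3,5], [1,4,5], [2,3,5], [2,4,5]

so the chain groups are C_0 ≅ Z^5, C_1 ≅ Z^9, C_2 ≅ Z^6.

Boundary ∂_1: C_1 → C_0 sends each edge [p,q] (with p < q) to q − p. For instance
  ∂[3,5] = [5] − [3].
As a 5×9 matrix over Z this has rank 4, with invariant factors (1,1,1,1).

Boundary ∂_2: C_2 → C_1 sends each 2-simplex [p,q,r] to [q,r] − [p,r] + [p,q]. For instance
  ∂[1,2,3] = [2,3] − [1,3] + [1,2],
  ∂[2,4,5] = [4,5] − [2,5] + [2,4].
As a 9×6 matrix over Z this has rank 5, with invariant factors (1,1,1,1,1).

Reading off H_k = ker ∂_k / im ∂_{k+1}:

  H_0: rank C_0 − rank ∂_1 = 5 − 4 = 1, and the invariant factors of ∂_1 are all 1, so H_0 ≅ Z.
  H_1: rank ker ∂_1 − rank ∂_2 = (9 − 4) − 5 = 0, and the invariant factors of ∂_2 are all 1, so H_1 ≅ 0.
  H_2: rank ker ∂_2 − rank ∂_3 = (6 − 5) − 0 = 1, and there is no ∂_3, so H_2 ≅ Z.

As a check, the Euler characteristic is 5 − 9 + 6 = 2, which agrees with 1 − 0 + 1 = 2.

H_0 = Z,  H_1 = 0,  H_2 = Z.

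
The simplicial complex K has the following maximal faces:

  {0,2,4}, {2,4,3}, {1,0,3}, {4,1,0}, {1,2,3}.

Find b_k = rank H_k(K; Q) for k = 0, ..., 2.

b_0 = 1, b_1 = 1, b_2 = 0.

K has 5 vertices, 10 edges, 5 triangles.
rank ∂_0 = 0, rank ∂_1 = 4 ⇒ b_0 = 5 − 0 − 4 = 1; all invariant factors of ∂_1 are 1 so no torsion. So H_0 ≅ Z.
rank ∂_1 = 4, rank ∂_2 = 5 ⇒ b_1 = 10 − 4 − 5 = 1; all invariant factors of ∂_2 are 1 so no torsion. So H_1 ≅ Z.
rank ∂_2 = 5, rank ∂_3 = 0 ⇒ b_2 = 5 − 5 − 0 = 0. So H_2 ≅ 0.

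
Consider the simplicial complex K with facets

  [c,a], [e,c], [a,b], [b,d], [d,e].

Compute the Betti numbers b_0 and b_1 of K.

Order the vertices as a < b < c < d < e. Listing each simplex with vertices in this order, K has dimension 1 with simplices:

  0-simplices (5): a, b, c, d, e
  1-simplices (5): ab, ac, bd, ce, de

giving chain groups C_0 ≅ Z^5, C_1 ≅ Z^5.

Boundary ∂_1: C_1 → C_0 sends each edge [p,q] (with p < q) to q − p.
The resulting 5×5 matrix has rank 4, and its Smith normal form has invariant factors (1,1,1,1).

From H_k ≅ ker(∂_k) / im(∂_{k+1}) we obtain:

  H_0: rank C_0 − rank ∂_1 = 5 − 4 = 1, and the invariant factors of ∂_1 are all 1, so H_0 ≅ Z.
  H_1: rank ker ∂_1 − rank ∂_2 = (5 − 4) − 0 = 1, and there is no ∂_2, so H_1 ≅ Z.

As a check, the Euler characteristic is 5 − 5 = 0, which agrees with 1 − 1 = 0.

Hence the Betti numbers are b_0 = 1, b_1 = 1.

b_0 = 1, b_1 = 1.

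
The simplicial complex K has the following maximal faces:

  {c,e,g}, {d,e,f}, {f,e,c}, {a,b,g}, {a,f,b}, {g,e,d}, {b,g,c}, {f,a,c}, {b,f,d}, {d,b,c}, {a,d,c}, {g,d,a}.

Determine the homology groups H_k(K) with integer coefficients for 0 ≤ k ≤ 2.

H_0 = Z,  H_1 = Z/2,  H_2 = 0.

We work with the vertex ordering a < b < c < d < e < f < g. The simplices of K, each written with vertices in increasing order, are:

  0-simplices (7): a, b, c, d, e, f, g
  1-simplices (18): ab, ac, ad, af, ag, bc, bd, bf, bg, cd, ce, cf, cg, de, df, dg, ef, eg
  2-simplices (12): abf, abg, acd, acf, adg, bcd, bcg, bdf, cef, ceg, def, deg

giving chain groups C_0 ≅ Z^7, C_1 ≅ Z^18, C_2 ≅ Z^12.

Boundary ∂_1: C_1 → C_0 sends each edge [p,q] (with p < q) to q − p. For instance
  ∂ab = b − a.
The 7×18 boundary matrix has rank 6 and Smith normal form diag(1,1,1,1,1,1).

The boundary map ∂_2: C_2 → C_1 sends each 2-simplex [p,q,r] to [q,r] − [p,r] + [p,q]. For instance
  ∂acd = cd − ad + ac,
  ∂bdf = df − bf + bd.
This gives a 18×12 integer matrix of rank 12; reducing to Smith normal form yields diagonal entries (1,1,1,1,1,1,1,1,1,1,1,2).

Computing H_k = (kernel of ∂_k) / (image of ∂_{k+1}):

  H_0: rank C_0 − rank ∂_1 = 7 − 6 = 1, and the invariant factors of ∂_1 are all 1, so H_0 ≅ Z.
  H_1: rank ker ∂_1 − rank ∂_2 = (18 − 6) − 12 = 0, and ∂_2 has invariant factor 2 > 1, so H_1 ≅ Z/2.
  H_2: rank ker ∂_2 − rank ∂_3 = (12 − 12) − 0 = 0, and there is no ∂_3, so H_2 ≅ 0.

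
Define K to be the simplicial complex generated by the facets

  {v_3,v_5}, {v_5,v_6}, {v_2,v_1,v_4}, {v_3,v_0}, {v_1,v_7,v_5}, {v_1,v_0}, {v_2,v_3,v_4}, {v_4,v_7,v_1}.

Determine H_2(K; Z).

H_2 = 0.

K has 8 vertices, 13 edges, 4 triangles.
rank ∂_2 = 4, rank ∂_3 = 0 ⇒ b_2 = 4 − 4 − 0 = 0. So H_2 ≅ 0.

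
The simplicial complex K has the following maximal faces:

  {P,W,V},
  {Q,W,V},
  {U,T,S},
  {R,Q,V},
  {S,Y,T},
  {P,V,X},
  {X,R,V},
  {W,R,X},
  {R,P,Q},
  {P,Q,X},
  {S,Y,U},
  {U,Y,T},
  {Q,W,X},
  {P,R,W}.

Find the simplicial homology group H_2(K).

Order the vertices as P < Q < R < S < T < U < V < W < X < Y. Listing each simplex with vertices in this order, K has dimension 2 with simplices:

  0-simplices (10): P, Q, R, S, T, U, V, W, X, Y
  1-simplices (21): PQ, PR, PV, PW, PX, QR, QV, QW, QX, RV, RW, RX, ST, SU, SY, TU, TY, UY, VW, VX, WX
  2-simplices (14): PQR, PQX, PRW, PVW, PVX, QRV, QVW, QWX, RVX, RWX, STU, STY, SUY, TUY

so the chain groups are C_0 ≅ Z^10, C_1 ≅ Z^21, C_2 ≅ Z^14.

The boundary map ∂_1: C_1 → C_0 is given by ∂[p,q] = [q] − [p]. For instance
  ∂TU = U − T.
The resulting 10×21 matrix has rank 8, and its Smith normal form has invariant factors (1,1,1,1,1,1,1,1).

Boundary ∂_2: C_2 → C_1 maps a triangle to the signed sum of its edges. For instance
  ∂STY = TY − SY + ST,
  ∂STU = TU − SU + ST.
As a 21×14 matrix over Z this has rank 13, with invariant factors (1,1,1,1,1,1,1,1,1,1,1,1,2).

From H_k ≅ ker(∂_k) / im(∂_{k+1}) we obtain:

  H_2: rank ker ∂_2 − rank ∂_3 = (14 − 13) − 0 = 1, and there is no ∂_3, so H_2 = Z.

H_2 ≅ Z.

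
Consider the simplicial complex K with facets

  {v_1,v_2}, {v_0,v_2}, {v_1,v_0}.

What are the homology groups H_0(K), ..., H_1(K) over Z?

Order the vertices as v_0 < v_1 < v_2. Listing each simplex with vertices in this order, K has dimension 1 with simplices:

  0-simplices (3): [v_0], [v_1], [v_2]
  1-simplices (3): [v_0,v_1], [v_0,v_2], [v_1,v_2]

so the chain groups are C_0 ≅ Z^3, C_1 ≅ Z^3.

∂_1: C_1 → C_0 sends each edge [p,q] (with p < q) to q − p. For instance
  ∂[v_0,v_1] = [v_1] − [v_0].
The 3×3 boundary matrix has rank 2 and Smith normal form diag(1,1).

Reading off H_k = ker ∂_k / im ∂_{k+1}:

  H_0: rank C_0 − rank ∂_1 = 3 − 2 = 1, and the invariant factors of ∂_1 are all 1, so H_0 = Z.
  H_1: rank ker ∂_1 − rank ∂_2 = (3 − 2) − 0 = 1, and there is no ∂_2, so H_1 = Z.

(K is a triangulation of the circle S^1.)

H_0 = Z,  H_1 = Z.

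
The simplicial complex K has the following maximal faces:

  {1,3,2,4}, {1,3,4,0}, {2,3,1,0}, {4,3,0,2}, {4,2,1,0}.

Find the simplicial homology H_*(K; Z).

H_0 ≅ Z,  H_1 = 0,  H_2 = 0,  H_3 ≅ Z.

We work with the vertex ordering 0 < 1 < 2 < 3 < 4. The simplices of K, each written with vertices in increasing order, are:

  0-simplices (5): [0], [1], [2], [3], [4]
  1-simplices (10): [0,1], [0,2], [0,3], [0,4], [1,2], [1,3], [1,4], [2,3], [2,4], [3,4]
  2-simplices (10): [0,1,2], [0,1,3], [0,1,4], [0,2,3], [0,2,4], [0,3,4], [1,2,3], [1,2,4], [1,3,4], [2,3,4]
  3-simplices (5): [0,1,2,3], [0,1,2,4], [0,1,3,4], [0,2,3,4], [1,2,3,4]

so the chain groups are C_0 ≅ Z^5, C_1 ≅ Z^10, C_2 ≅ Z^10, C_3 ≅ Z^5.

Boundary ∂_1: C_1 → C_0 sends each edge [p,q] (with p < q) to q − p.
The 5×10 boundary matrix has rank 4 and Smith normal form diag(1,1,1,1).

∂_2: C_2 → C_1 acts by ∂[p,q,r] = [q,r] − [p,r] + [p,q]. For instance
  ∂[0,2,4] = [2,4] − [0,4] + [0,2],
  ∂[1,2,4] = [2,4] − [1,4] + [1,2].
The resulting 10×10 matrix has rank 6, and its Smith normal form has invariant factors (1,1,1,1,1,1).

Boundary ∂_3: C_3 → C_2 sends each 3-simplex σ to the alternating sum Σ_i (−1)^i (σ with its i-th vertex removed). For instance
  ∂[0,1,2,4] = [1,2,4] − [0,2,4] + [0,1,4] − [0,1,2],
  ∂[1,2,3,4] = [2,3,4] − [1,3,4] + [1,2,4] − [1,2,3].
The 10×5 boundary matrix has rank 4 and Smith normal form diag(1,1,1,1).

Reading off H_k = ker ∂_k / im ∂_{k+1}:

  H_0: rank C_0 − rank ∂_1 = 5 − 4 = 1, and the invariant factors of ∂_1 are all 1, so H_0 ≅ Z.
  H_1: rank ker ∂_1 − rank ∂_2 = (10 − 4) − 6 = 0, and the invariant factors of ∂_2 are all 1, so H_1 ≅ 0.
  H_2: rank ker ∂_2 − rank ∂_3 = (10 − 6) − 4 = 0, and the invariant factors of ∂_3 are all 1, so H_2 ≅ 0.
  H_3: rank ker ∂_3 − rank ∂_4 = (5 − 4) − 0 = 1, and there is no ∂_4, so H_3 ≅ Z.

As a check, the Euler characteristic is 5 − 10 + 10 − 5 = 0, which agrees with 1 − 0 + 0 − 1 = 0.
(K is a triangulation of the 3-sphere S^3.)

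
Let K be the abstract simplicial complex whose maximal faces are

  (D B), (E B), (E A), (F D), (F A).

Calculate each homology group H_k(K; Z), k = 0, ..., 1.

Fix the vertex order A < B < D < E < F and write every simplex with vertices in increasing order. Then dim K = 1 and the simplices of K are:

  0-simplices (5): A, B, D, E, F
  1-simplices (5): AE, AF, BD, BE, DF

so the chain groups are C_0 ≅ Z^5, C_1 ≅ Z^5.

The boundary map ∂_1: C_1 → C_0 sends each edge [p,q] (with p < q) to q − p. For instance
  ∂AF = F − A.
The 5×5 boundary matrix has rank 4 and Smith normal form diag(1,1,1,1).

Computing H_k = (kernel of ∂_k) / (image of ∂_{k+1}):

  H_0: rank C_0 − rank ∂_1 = 5 − 4 = 1, and the invariant factors of ∂_1 are all 1, so H_0 = Z.
  H_1: rank ker ∂_1 − rank ∂_2 = (5 − 4) − 0 = 1, and there is no ∂_2, so H_1 = Z.

H_0 = Z,  H_1 = Z.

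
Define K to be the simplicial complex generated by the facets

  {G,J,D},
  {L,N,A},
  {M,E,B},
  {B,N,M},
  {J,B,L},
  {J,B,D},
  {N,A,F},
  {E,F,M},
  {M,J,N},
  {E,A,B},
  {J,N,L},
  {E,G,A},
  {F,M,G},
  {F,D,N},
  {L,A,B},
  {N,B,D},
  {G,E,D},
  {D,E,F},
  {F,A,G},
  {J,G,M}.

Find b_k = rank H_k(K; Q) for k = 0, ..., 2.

b_0 = 1, b_1 = 1, b_2 = 0.

We work with the vertex ordering A < B < D < E < F < G < J < L < M < N. The simplices of K, each written with vertices in increasing order, are:

  0-simplices (10): A, B, D, E, F, G, J, L, M, N
  1-simplices (30): AB, AE, AF, AG, AL, AN, BD, BE, BJ, BL, BM, BN, DE, DF, DG, DJ, DN, EF, EG, EM, FG, FM, FN, GJ, GM, JL, JM, JN, LN, MN
  2-simplices (20): ABE, ABL, AEG, AFG, AFN, ALN, BDJ, BDN, BEM, BJL, BMN, DEF, DEG, DFN, DGJ, EFM, FGM, GJM, JLN, JMN

so the chain groups are C_0 ≅ Z^10, C_1 ≅ Z^30, C_2 ≅ Z^20.

∂_1: C_1 → C_0 is given by ∂[p,q] = [q] − [p].
As a 10×30 matrix over Z this has rank 9, with invariant factors (1,1,1,1,1,1,1,1,1).

Boundary ∂_2: C_2 → C_1 maps a triangle to the signed sum of its edges. For instance
  ∂DGJ = GJ − DJ + DG,
  ∂EFM = FM − EM + EF.
The 30×20 boundary matrix has rank 20 and Smith normal form diag(1,1,1,1,1,1,1,1,1,1,1,1,1,1,1,1,1,1,1,2).

Reading off H_k = ker ∂_k / im ∂_{k+1}:

  H_0: rank C_0 − rank ∂_1 = 10 − 9 = 1, and the invariant factors of ∂_1 are all 1, so H_0 = Z.
  H_1: rank ker ∂_1 − rank ∂_2 = (30 − 9) − 20 = 1, and ∂_2 has invariant factor 2 > 1, so H_1 = Z ⊕ Z/2.
  H_2: rank ker ∂_2 − rank ∂_3 = (20 − 20) − 0 = 0, and there is no ∂_3, so H_2 = 0.

As a check, the Euler characteristic is 10 − 30 + 20 = 0, which agrees with 1 − 1 + 0 = 0.
(K is a triangulation of the Klein bottle.)

Hence the Betti numbers are b_0 = 1, b_1 = 1, b_2 = 0.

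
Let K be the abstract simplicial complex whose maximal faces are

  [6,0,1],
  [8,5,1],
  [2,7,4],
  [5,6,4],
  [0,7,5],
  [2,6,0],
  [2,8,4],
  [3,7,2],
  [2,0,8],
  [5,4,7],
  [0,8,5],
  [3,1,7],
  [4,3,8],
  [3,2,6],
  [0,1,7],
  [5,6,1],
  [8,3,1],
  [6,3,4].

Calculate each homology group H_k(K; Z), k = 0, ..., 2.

H_0 ≅ Z,  H_1 ≅ Z ⊕ Z_2,  H_2 = 0.

Order the vertices as 0 < 1 < 2 < 3 < 4 < 5 < 6 < 7 < 8. Listing each simplex with vertices in this order, K has dimension 2 with simplices:

  0-simplices (9): [0], [1], [2], [3], [4], [5], [6], [7], [8]
  1-simplices (27): (27 of them)
  2-simplices (18): [0,1,6], [0,1,7], [0,2,6], [0,2,8], [0,5,7], [0,5,8], [1,3,7], [1,3,8], [1,5,6], [1,5,8], [2,3,6], [2,3,7], [2,4,7], [2,4,8], [3,4,6], [3,4,8], [4,5,6], [4,5,7]

Hence C_0 ≅ Z^9, C_1 ≅ Z^27, C_2 ≅ Z^18.

∂_1: C_1 → C_0 is given by ∂[p,q] = [q] − [p].
As a 9×27 matrix over Z this has rank 8, with invariant factors (1,1,1,1,1,1,1,1).

Boundary ∂_2: C_2 → C_1 maps a triangle to the signed sum of its edges. For instance
  ∂[0,5,7] = [5,7] − [0,7] + [0,5],
  ∂[4,5,6] = [5,6] − [4,6] + [4,5].
The 27×18 boundary matrix has rank 18 and Smith normal form diag(1,1,1,1,1,1,1,1,1,1,1,1,1,1,1,1,1,2).

From H_k ≅ ker(∂_k) / im(∂_{k+1}) we obtain:

  H_0: rank C_0 − rank ∂_1 = 9 − 8 = 1, and the invariant factors of ∂_1 are all 1, so H_0 = Z.
  H_1: rank ker ∂_1 − rank ∂_2 = (27 − 8) − 18 = 1, and ∂_2 has invariant factor 2 > 1, so H_1 = Z ⊕ Z_2.
  H_2: rank ker ∂_2 − rank ∂_3 = (18 − 18) − 0 = 0, and there is no ∂_3, so H_2 = 0.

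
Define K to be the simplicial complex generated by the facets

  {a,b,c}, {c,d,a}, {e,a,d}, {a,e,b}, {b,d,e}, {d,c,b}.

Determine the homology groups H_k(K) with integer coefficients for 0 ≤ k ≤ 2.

We work with the vertex ordering a < b < c < d < e. The simplices of K, each written with vertices in increasing order, are:

  0-simplices (5): a, b, c, d, e
  1-simplices (9): ab, ac, ad, ae, bc, bd, be, cd, de
  2-simplices (6): abc, abe, acd, ade, bcd, bde

so the chain groups are C_0 ≅ Z^5, C_1 ≅ Z^9, C_2 ≅ Z^6.

∂_1: C_1 → C_0 sends each edge [p,q] (with p < q) to q − p.
The resulting 5×9 matrix has rank 4, and its Smith normal form has invariant factors (1,1,1,1).

Boundary ∂_2: C_2 → C_1 maps a triangle to the signed sum of its edges. For instance
  ∂bde = de − be + bd,
  ∂acd = cd − ad + ac.
The 9×6 boundary matrix has rank 5 and Smith normal form diag(1,1,1,1,1).

Now H_k = ker ∂_k / im ∂_{k+1}, so:

  H_0: rank C_0 − rank ∂_1 = 5 − 4 = 1, and the invariant factors of ∂_1 are all 1, so H_0 ≅ Z.
  H_1: rank ker ∂_1 − rank ∂_2 = (9 − 4) − 5 = 0, and the invariant factors of ∂_2 are all 1, so H_1 ≅ 0.
  H_2: rank ker ∂_2 − rank ∂_3 = (6 − 5) − 0 = 1, and there is no ∂_3, so H_2 ≅ Z.

As a check, the Euler characteristic is 5 − 9 + 6 = 2, which agrees with 1 − 0 + 1 = 2.

H_0 = Z,  H_1 = 0,  H_2 = Z.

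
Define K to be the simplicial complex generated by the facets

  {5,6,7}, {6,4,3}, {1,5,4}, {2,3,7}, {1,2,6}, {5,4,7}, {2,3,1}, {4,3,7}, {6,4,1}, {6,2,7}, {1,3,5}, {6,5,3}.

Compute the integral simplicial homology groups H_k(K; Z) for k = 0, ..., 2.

Take the total order 1 < 2 < 3 < 4 < 5 < 6 < 7 on the vertex set. Then K (dimension 2) consists of the simplices:

  0-simplices (7): [1], [2], [3], [4], [5], [6], [7]
  1-simplices (18): [1,2], [1,3], [1,4], [1,5], [1,6], [2,3], [2,6], [2,7], [3,4], [3,5], [3,6], [3,7], [4,5], [4,6], [4,7], [5,6], [5,7], [6,7]
  2-simplices (12): [1,2,3], [1,2,6], [1,3,5], [1,4,5], [1,4,6], [2,3,7], [2,6,7], [3,4,6], [3,4,7], [3,5,6], [4,5,7], [5,6,7]

Hence C_0 ≅ Z^7, C_1 ≅ Z^18, C_2 ≅ Z^12.

Boundary ∂_1: C_1 → C_0 is given by ∂[p,q] = [q] − [p].
As a 7×18 matrix over Z this has rank 6, with invariant factors (1,1,1,1,1,1).

∂_2: C_2 → C_1 sends each 2-simplex [p,q,r] to [q,r] − [p,r] + [p,q]. For instance
  ∂[3,4,7] = [4,7] − [3,7] + [3,4],
  ∂[3,5,6] = [5,6] − [3,6] + [3,5].
The 18×12 boundary matrix has rank 12 and Smith normal form diag(1,1,1,1,1,1,1,1,1,1,1,2).

From H_k ≅ ker(∂_k) / im(∂_{k+1}) we obtain:

  H_0: rank C_0 − rank ∂_1 = 7 − 6 = 1, and the invariant factors of ∂_1 are all 1, so H_0 ≅ Z.
  H_1: rank ker ∂_1 − rank ∂_2 = (18 − 6) − 12 = 0, and ∂_2 has invariant factor 2 > 1, so H_1 ≅ Z/2Z.
  H_2: rank ker ∂_2 − rank ∂_3 = (12 − 12) − 0 = 0, and there is no ∂_3, so H_2 ≅ 0.

As a check, the Euler characteristic is 7 − 18 + 12 = 1, which agrees with 1 − 0 + 0 = 1.
(K is a triangulation of the real projective plane RP^2.)

H_0 ≅ Z,  H_1 ≅ Z/2Z,  H_2 = 0.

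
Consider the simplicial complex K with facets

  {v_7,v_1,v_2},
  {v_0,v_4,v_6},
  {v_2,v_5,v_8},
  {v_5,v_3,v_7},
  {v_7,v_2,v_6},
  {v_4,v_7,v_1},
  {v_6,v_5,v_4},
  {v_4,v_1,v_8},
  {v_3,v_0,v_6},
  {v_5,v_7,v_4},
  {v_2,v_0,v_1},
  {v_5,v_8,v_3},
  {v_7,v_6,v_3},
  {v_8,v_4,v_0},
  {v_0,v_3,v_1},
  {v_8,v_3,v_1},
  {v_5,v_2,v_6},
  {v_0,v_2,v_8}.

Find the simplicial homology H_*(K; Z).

We work with the vertex ordering v_0 < v_1 < v_2 < v_3 < v_4 < v_5 < v_6 < v_7 < v_8. The simplices of K, each written with vertices in increasing order, are:

  0-simplices (9): [v_0], [v_1], [v_2], [v_3], [v_4], [v_5], [v_6], [v_7], [v_8]
  1-simplices (27): (27 of them)
  2-simplices (18): (18 of them)

Hence C_0 ≅ Z^9, C_1 ≅ Z^27, C_2 ≅ Z^18.

∂_1: C_1 → C_0 sends each edge [p,q] (with p < q) to q − p. For instance
  ∂[v_2,v_7] = [v_7] − [v_2].
The 9×27 boundary matrix has rank 8 and Smith normal form diag(1,1,1,1,1,1,1,1).

Boundary ∂_2: C_2 → C_1 maps a triangle to the signed sum of its edges. For instance
  ∂[v_0,v_1,v_2] = [v_1,v_2] − [v_0,v_2] + [v_0,v_1],
  ∂[v_0,v_4,v_8] = [v_4,v_8] − [v_0,v_8] + [v_0,v_4].
This gives a 27×18 integer matrix of rank 18; reducing to Smith normal form yields diagonal entries (1,1,1,1,1,1,1,1,1,1,1,1,1,1,1,1,1,2).

Reading off H_k = ker ∂_k / im ∂_{k+1}:

  H_0: rank C_0 − rank ∂_1 = 9 − 8 = 1, and the invariant factors of ∂_1 are all 1, so H_0 = Z.
  H_1: rank ker ∂_1 − rank ∂_2 = (27 − 8) − 18 = 1, and ∂_2 has invariant factor 2 > 1, so H_1 = Z ⊕ Z/2.
  H_2: rank ker ∂_2 − rank ∂_3 = (18 − 18) − 0 = 0, and there is no ∂_3, so H_2 = 0.

H_0 = Z,  H_1 = Z ⊕ Z/2,  H_2 = 0.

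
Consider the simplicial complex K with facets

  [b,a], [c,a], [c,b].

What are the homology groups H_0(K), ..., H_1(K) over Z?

H_0 ≅ Z,  H_1 ≅ Z.

We work with the vertex ordering a < b < c. The simplices of K, each written with vertices in increasing order, are:

  0-simplices (3): a, b, c
  1-simplices (3): ab, ac, bc

Hence C_0 ≅ Z^3, C_1 ≅ Z^3.

Boundary ∂_1: C_1 → C_0 sends each edge [p,q] (with p < q) to q − p. For instance
  ∂ac = c − a.
As a 3×3 matrix over Z this has rank 2, with invariant factors (1,1).

Now H_k = ker ∂_k / im ∂_{k+1}, so:

  H_0: rank C_0 − rank ∂_1 = 3 − 2 = 1, and the invariant factors of ∂_1 are all 1, so H_0 ≅ Z.
  H_1: rank ker ∂_1 − rank ∂_2 = (3 − 2) − 0 = 1, and there is no ∂_2, so H_1 ≅ Z.

(K is a triangulation of the circle S^1.)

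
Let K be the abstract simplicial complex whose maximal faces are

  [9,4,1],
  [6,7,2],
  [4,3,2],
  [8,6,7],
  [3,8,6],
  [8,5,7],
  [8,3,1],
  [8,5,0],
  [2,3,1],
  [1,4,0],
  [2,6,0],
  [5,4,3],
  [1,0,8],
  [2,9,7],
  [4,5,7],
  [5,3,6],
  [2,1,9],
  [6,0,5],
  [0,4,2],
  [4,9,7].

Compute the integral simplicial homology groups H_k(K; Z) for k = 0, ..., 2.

H_0 ≅ Z,  H_1 ≅ Z ⊕ Z/2,  H_2 = 0.

Fix the vertex order 0 < 1 < 2 < 3 < 4 < 5 < 6 < 7 < 8 < 9 and write every simplex with vertices in increasing order. Then dim K = 2 and the simplices of K are:

  0-simplices (10): [0], [1], [2], [3], [4], [5], [6], [7], [8], [9]
  1-simplices (30): (30 of them)
  2-simplices (20): (20 of them)

so the chain groups are C_0 ≅ Z^10, C_1 ≅ Z^30, C_2 ≅ Z^20.

∂_1: C_1 → C_0 is given by ∂[p,q] = [q] − [p]. For instance
  ∂[1,4] = [4] − [1].
The 10×30 boundary matrix has rank 9 and Smith normal form diag(1,1,1,1,1,1,1,1,1).

∂_2: C_2 → C_1 acts by ∂[p,q,r] = [q,r] − [p,r] + [p,q]. For instance
  ∂[0,5,6] = [5,6] − [0,6] + [0,5],
  ∂[0,2,4] = [2,4] − [0,4] + [0,2].
This gives a 30×20 integer matrix of rank 20; reducing to Smith normal form yields diagonal entries (1,1,1,1,1,1,1,1,1,1,1,1,1,1,1,1,1,1,1,2).

Now H_k = ker ∂_k / im ∂_{k+1}, so:

  H_0: rank C_0 − rank ∂_1 = 10 − 9 = 1, and the invariant factors of ∂_1 are all 1, so H_0 ≅ Z.
  H_1: rank ker ∂_1 − rank ∂_2 = (30 − 9) − 20 = 1, and ∂_2 has invariant factor 2 > 1, so H_1 ≅ Z ⊕ Z/2.
  H_2: rank ker ∂_2 − rank ∂_3 = (20 − 20) − 0 = 0, and there is no ∂_3, so H_2 ≅ 0.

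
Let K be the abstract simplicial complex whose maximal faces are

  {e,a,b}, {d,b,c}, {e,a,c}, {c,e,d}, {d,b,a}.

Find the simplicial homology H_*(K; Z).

H_0 = Z,  H_1 = Z,  H_2 = 0.

We work with the vertex ordering a < b < c < d < e. The simplices of K, each written with vertices in increasing order, are:

  0-simplices (5): a, b, c, d, e
  1-simplices (10): ab, ac, ad, ae, bc, bd, be, cd, ce, de
  2-simplices (5): abd, abe, ace, bcd, cde

so the chain groups are C_0 ≅ Z^5, C_1 ≅ Z^10, C_2 ≅ Z^5.

∂_1: C_1 → C_0 sends each edge [p,q] (with p < q) to q − p.
As a 5×10 matrix over Z this has rank 4, with invariant factors (1,1,1,1).

∂_2: C_2 → C_1 acts by ∂[p,q,r] = [q,r] − [p,r] + [p,q]. For instance
  ∂abd = bd − ad + ab,
  ∂cde = de − ce + cd.
The resulting 10×5 matrix has rank 5, and its Smith normal form has invariant factors (1,1,1,1,1).

From H_k ≅ ker(∂_k) / im(∂_{k+1}) we obtain:

  H_0: rank C_0 − rank ∂_1 = 5 − 4 = 1, and the invariant factors of ∂_1 are all 1, so H_0 = Z.
  H_1: rank ker ∂_1 − rank ∂_2 = (10 − 4) − 5 = 1, and the invariant factors of ∂_2 are all 1, so H_1 = Z.
  H_2: rank ker ∂_2 − rank ∂_3 = (5 − 5) − 0 = 0, and there is no ∂_3, so H_2 = 0.

(K is a triangulation of the Möbius band.)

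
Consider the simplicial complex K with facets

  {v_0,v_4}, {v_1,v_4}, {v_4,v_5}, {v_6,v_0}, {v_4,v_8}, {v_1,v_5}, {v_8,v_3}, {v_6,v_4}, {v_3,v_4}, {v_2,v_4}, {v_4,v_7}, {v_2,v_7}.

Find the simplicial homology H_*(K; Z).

Take the total order v_0 < v_1 < v_2 < v_3 < v_4 < v_5 < v_6 < v_7 < v_8 on the vertex set. Then K (dimension 1) consists of the simplices:

  0-simplices (9): [v_0], [v_1], [v_2], [v_3], [v_4], [v_5], [v_6], [v_7], [v_8]
  1-simplices (12): [v_0,v_4], [v_0,v_6], [v_1,v_4], [v_1,v_5], [v_2,v_4], [v_2,v_7], [v_3,v_4], [v_3,v_8], [v_4,v_5], [v_4,v_6], [v_4,v_7], [v_4,v_8]

Hence C_0 ≅ Z^9, C_1 ≅ Z^12.

Boundary ∂_1: C_1 → C_0 sends each edge [p,q] (with p < q) to q − p. For instance
  ∂[v_4,v_8] = [v_8] − [v_4].
The 9×12 boundary matrix has rank 8 and Smith normal form diag(1,1,1,1,1,1,1,1).

Now H_k = ker ∂_k / im ∂_{k+1}, so:

  H_0: rank C_0 − rank ∂_1 = 9 − 8 = 1, and the invariant factors of ∂_1 are all 1, so H_0 = Z.
  H_1: rank ker ∂_1 − rank ∂_2 = (12 − 8) − 0 = 4, and there is no ∂_2, so H_1 = Z^4.

As a check, the Euler characteristic is 9 − 12 = -3, which agrees with 1 − 4 = -3.

H_0 = Z,  H_1 = Z^4.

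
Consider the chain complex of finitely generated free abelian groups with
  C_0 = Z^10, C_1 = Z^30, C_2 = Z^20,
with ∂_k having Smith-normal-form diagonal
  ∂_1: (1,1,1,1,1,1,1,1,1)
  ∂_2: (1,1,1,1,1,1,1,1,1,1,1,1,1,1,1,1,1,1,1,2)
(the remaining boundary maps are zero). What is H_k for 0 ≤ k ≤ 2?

H_0: b_0 = 10 − 0 − 9 = 1; torsion from ∂_1 factors > 1: none. So H_0 ≅ Z.
H_1: b_1 = 30 − 9 − 20 = 1; torsion from ∂_2 factors > 1: [2]. So H_1 ≅ Z ⊕ Z/2Z.
H_2: b_2 = 20 − 20 − 0 = 0; torsion from ∂_3 factors > 1: none. So H_2 ≅ 0.

H_0 ≅ Z,  H_1 ≅ Z ⊕ Z/2Z,  H_2 = 0.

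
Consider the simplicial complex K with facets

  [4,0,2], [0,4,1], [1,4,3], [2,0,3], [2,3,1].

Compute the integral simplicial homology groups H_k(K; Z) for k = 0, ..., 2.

Order the vertices as 0 < 1 < 2 < 3 < 4. Listing each simplex with vertices in this order, K has dimension 2 with simplices:

  0-simplices (5): [0], [1], [2], [3], [4]
  1-simplices (10): [0,1], [0,2], [0,3], [0,4], [1,2], [1,3], [1,4], [2,3], [2,4], [3,4]
  2-simplices (5): [0,1,4], [0,2,3], [0,2,4], [1,2,3], [1,3,4]

so the chain groups are C_0 ≅ Z^5, C_1 ≅ Z^10, C_2 ≅ Z^5.

The boundary map ∂_1: C_1 → C_0 sends each edge [p,q] (with p < q) to q − p. For instance
  ∂[1,4] = [4] − [1].
This gives a 5×10 integer matrix of rank 4; reducing to Smith normal form yields diagonal entries (1,1,1,1).

∂_2: C_2 → C_1 acts by ∂[p,q,r] = [q,r] − [p,r] + [p,q]. For instance
  ∂[1,2,3] = [2,3] − [1,3] + [1,2],
  ∂[0,2,3] = [2,3] − [0,3] + [0,2].
This gives a 10×5 integer matrix of rank 5; reducing to Smith normal form yields diagonal entries (1,1,1,1,1).

Computing H_k = (kernel of ∂_k) / (image of ∂_{k+1}):

  H_0: rank C_0 − rank ∂_1 = 5 − 4 = 1, and the invariant factors of ∂_1 are all 1, so H_0 ≅ Z.
  H_1: rank ker ∂_1 − rank ∂_2 = (10 − 4) − 5 = 1, and the invariant factors of ∂_2 are all 1, so H_1 ≅ Z.
  H_2: rank ker ∂_2 − rank ∂_3 = (5 − 5) − 0 = 0, and there is no ∂_3, so H_2 ≅ 0.

H_0 ≅ Z,  H_1 ≅ Z,  H_2 = 0.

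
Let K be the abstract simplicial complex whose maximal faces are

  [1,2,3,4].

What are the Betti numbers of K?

We work with the vertex ordering 1 < 2 < 3 < 4. The simplices of K, each written with vertices in increasing order, are:

  0-simplices (4): [1], [2], [3], [4]
  1-simplices (6): [1,2], [1,3], [1,4], [2,3], [2,4], [3,4]
  2-simplices (4): [1,2,3], [1,2,4], [1,3,4], [2,3,4]
  3-simplices (1): [1,2,3,4]

giving chain groups C_0 ≅ Z^4, C_1 ≅ Z^6, C_2 ≅ Z^4, C_3 ≅ Z^1.

The boundary map ∂_1: C_1 → C_0 sends each edge [p,q] (with p < q) to q − p. For instance
  ∂[3,4] = [4] − [3].
The resulting 4×6 matrix has rank 3, and its Smith normal form has invariant factors (1,1,1).

The boundary map ∂_2: C_2 → C_1 maps a triangle to the signed sum of its edges. For instance
  ∂[2,3,4] = [3,4] − [2,4] + [2,3],
  ∂[1,2,4] = [2,4] − [1,4] + [1,2].
The 6×4 boundary matrix has rank 3 and Smith normal form diag(1,1,1).

∂_3: C_3 → C_2 sends each 3-simplex σ to the alternating sum Σ_i (−1)^i (σ with its i-th vertex removed). For instance
  ∂[1,2,3,4] = [2,3,4] − [1,3,4] + [1,2,4] − [1,2,3].
The resulting 4×1 matrix has rank 1, and its Smith normal form has invariant factors (1).

Now H_k = ker ∂_k / im ∂_{k+1}, so:

  H_0: rank C_0 − rank ∂_1 = 4 − 3 = 1, and the invariant factors of ∂_1 are all 1, so H_0 = Z.
  H_1: rank ker ∂_1 − rank ∂_2 = (6 − 3) − 3 = 0, and the invariant factors of ∂_2 are all 1, so H_1 = 0.
  H_2: rank ker ∂_2 − rank ∂_3 = (4 − 3) − 1 = 0, and the invariant factors of ∂_3 are all 1, so H_2 = 0.
  H_3: rank ker ∂_3 − rank ∂_4 = (1 − 1) − 0 = 0, and there is no ∂_4, so H_3 = 0.

As a check, the Euler characteristic is 4 − 6 + 4 − 1 = 1, which agrees with 1 − 0 + 0 − 0 = 1.
(K is a triangulation of the 3-simplex.)

Hence the Betti numbers are b_0 = 1, b_1 = 0, b_2 = 0, b_3 = 0.

b_0 = 1, b_1 = 0, b_2 = 0, b_3 = 0.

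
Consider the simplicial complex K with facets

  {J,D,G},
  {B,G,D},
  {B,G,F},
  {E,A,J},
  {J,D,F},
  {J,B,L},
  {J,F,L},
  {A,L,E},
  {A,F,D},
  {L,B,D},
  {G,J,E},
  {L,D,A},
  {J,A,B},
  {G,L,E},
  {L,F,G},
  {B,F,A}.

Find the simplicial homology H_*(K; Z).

We work with the vertex ordering A < B < D < E < F < G < J < L. The simplices of K, each written with vertices in increasing order, are:

  0-simplices (8): A, B, D, E, F, G, J, L
  1-simplices (24): AB, AD, AE, AF, AJ, AL, BD, BF, BG, BJ, BL, DF, DG, DJ, DL, EG, EJ, EL, FG, FJ, FL, GJ, GL, JL
  2-simplices (16): ABF, ABJ, ADF, ADL, AEJ, AEL, BDG, BDL, BFG, BJL, DFJ, DGJ, EGJ, EGL, FGL, FJL

Hence C_0 ≅ Z^8, C_1 ≅ Z^24, C_2 ≅ Z^16.

∂_1: C_1 → C_0 maps an edge to its endpoints' difference, ∂[p,q] = q − p.
As a 8×24 matrix over Z this has rank 7, with invariant factors (1,1,1,1,1,1,1).

Boundary ∂_2: C_2 → C_1 sends each 2-simplex [p,q,r] to [q,r] − [p,r] + [p,q]. For instance
  ∂BDL = DL − BL + BD,
  ∂ADL = DL − AL + AD.
This gives a 24×16 integer matrix of rank 15; reducing to Smith normal form yields diagonal entries (1,1,1,1,1,1,1,1,1,1,1,1,1,1,1).

Reading off H_k = ker ∂_k / im ∂_{k+1}:

  H_0: rank C_0 − rank ∂_1 = 8 − 7 = 1, and the invariant factors of ∂_1 are all 1, so H_0 ≅ Z.
  H_1: rank ker ∂_1 − rank ∂_2 = (24 − 7) − 15 = 2, and the invariant factors of ∂_2 are all 1, so H_1 ≅ Z^2.
  H_2: rank ker ∂_2 − rank ∂_3 = (16 − 15) − 0 = 1, and there is no ∂_3, so H_2 ≅ Z.

As a check, the Euler characteristic is 8 − 24 + 16 = 0, which agrees with 1 − 2 + 1 = 0.
(K is a triangulation of the torus T^2.)

H_0 = Z,  H_1 = Z^2,  H_2 = Z.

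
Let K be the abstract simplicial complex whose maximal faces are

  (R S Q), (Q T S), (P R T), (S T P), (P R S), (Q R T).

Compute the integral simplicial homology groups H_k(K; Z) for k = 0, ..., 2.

H_0 = Z,  H_1 = 0,  H_2 = Z.

We work with the vertex ordering P < Q < R < S < T. The simplices of K, each written with vertices in increasing order, are:

  0-simplices (5): P, Q, R, S, T
  1-simplices (9): PR, PS, PT, QR, QS, QT, RS, RT, ST
  2-simplices (6): PRS, PRT, PST, QRS, QRT, QST

Hence C_0 ≅ Z^5, C_1 ≅ Z^9, C_2 ≅ Z^6.

The boundary map ∂_1: C_1 → C_0 maps an edge to its endpoints' difference, ∂[p,q] = q − p. For instance
  ∂ST = T − S.
This gives a 5×9 integer matrix of rank 4; reducing to Smith normal form yields diagonal entries (1,1,1,1).

The boundary map ∂_2: C_2 → C_1 maps a triangle to the signed sum of its edges. For instance
  ∂PRT = RT − PT + PR,
  ∂QRT = RT − QT + QR.
This gives a 9×6 integer matrix of rank 5; reducing to Smith normal form yields diagonal entries (1,1,1,1,1).

Reading off H_k = ker ∂_k / im ∂_{k+1}:

  H_0: rank C_0 − rank ∂_1 = 5 − 4 = 1, and the invariant factors of ∂_1 are all 1, so H_0 ≅ Z.
  H_1: rank ker ∂_1 − rank ∂_2 = (9 − 4) − 5 = 0, and the invariant factors of ∂_2 are all 1, so H_1 ≅ 0.
  H_2: rank ker ∂_2 − rank ∂_3 = (6 − 5) − 0 = 1, and there is no ∂_3, so H_2 ≅ Z.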